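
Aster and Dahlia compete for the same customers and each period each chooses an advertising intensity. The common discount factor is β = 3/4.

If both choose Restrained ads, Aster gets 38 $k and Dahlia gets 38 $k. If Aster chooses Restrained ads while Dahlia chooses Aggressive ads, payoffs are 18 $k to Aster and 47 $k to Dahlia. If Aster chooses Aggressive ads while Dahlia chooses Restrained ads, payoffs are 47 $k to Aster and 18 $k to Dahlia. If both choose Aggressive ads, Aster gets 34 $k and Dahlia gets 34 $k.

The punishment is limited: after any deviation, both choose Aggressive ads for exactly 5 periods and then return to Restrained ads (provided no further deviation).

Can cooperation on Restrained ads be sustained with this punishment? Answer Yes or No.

Comparing payoff streams over the 6 periods until play realigns: cooperate → 38(1+β+…+β^5); deviate → 47 + 34(β+…+β^5).
Cooperation is sustained iff (38−34)(β+…+β^5) ≥ 47−38.
β+…+β^5 = 3/4·(1−(3/4)^5)/(1−3/4) = 2.2881, and (47−38)/(38−34) = 2.2500.
2.2881 ≥ 2.2500, so cooperation is sustainable.

Yes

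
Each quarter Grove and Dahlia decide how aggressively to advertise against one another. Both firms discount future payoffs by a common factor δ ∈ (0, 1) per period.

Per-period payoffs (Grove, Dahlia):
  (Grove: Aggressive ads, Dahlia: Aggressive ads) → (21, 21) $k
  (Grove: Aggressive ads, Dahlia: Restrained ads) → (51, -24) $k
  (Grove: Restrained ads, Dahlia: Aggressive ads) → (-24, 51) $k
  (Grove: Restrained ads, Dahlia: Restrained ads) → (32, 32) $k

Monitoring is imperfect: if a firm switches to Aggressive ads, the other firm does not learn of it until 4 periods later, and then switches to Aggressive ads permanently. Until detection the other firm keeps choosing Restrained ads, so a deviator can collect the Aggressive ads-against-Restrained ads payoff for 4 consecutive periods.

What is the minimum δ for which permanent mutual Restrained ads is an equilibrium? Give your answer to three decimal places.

0.892

Deviating for the 4 undetected periods gains 51−32 = 19 per period over cooperation, then loses 32−21 = 11 per period forever once punishment starts.
Gain: 19(1 + δ + … + δ^3); loss: 11·δ^4/(1−δ).
No profitable deviation ⇔ 19(1−δ^4) ≤ 11·δ^4, i.e. δ^4 ≥ 19/(19+11) = 19/30.
Hence δ ≥ (19/30)^(1/4) ≈ 0.892.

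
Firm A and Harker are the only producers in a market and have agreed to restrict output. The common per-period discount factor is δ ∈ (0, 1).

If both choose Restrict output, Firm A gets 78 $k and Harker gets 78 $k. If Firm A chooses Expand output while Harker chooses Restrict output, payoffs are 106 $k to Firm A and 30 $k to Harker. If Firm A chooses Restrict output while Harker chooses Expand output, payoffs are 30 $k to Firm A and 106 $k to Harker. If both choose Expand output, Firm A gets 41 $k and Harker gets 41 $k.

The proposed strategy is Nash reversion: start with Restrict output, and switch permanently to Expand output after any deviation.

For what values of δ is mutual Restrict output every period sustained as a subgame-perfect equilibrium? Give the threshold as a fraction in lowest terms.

78/(1−δ) ≥ 106 + 41δ/(1−δ)
78 ≥ 106 − 65δ
δ ≥ 28/65.

28/65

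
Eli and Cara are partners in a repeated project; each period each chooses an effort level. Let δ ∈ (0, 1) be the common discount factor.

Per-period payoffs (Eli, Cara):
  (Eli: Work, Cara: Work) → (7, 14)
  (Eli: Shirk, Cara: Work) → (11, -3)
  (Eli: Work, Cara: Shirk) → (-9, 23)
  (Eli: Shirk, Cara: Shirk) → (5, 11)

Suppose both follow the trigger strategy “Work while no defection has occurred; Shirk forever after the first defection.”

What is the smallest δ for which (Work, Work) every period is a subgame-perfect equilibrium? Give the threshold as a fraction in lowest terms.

3/4

For Eli: deviation gain 11−7 = 4, per-period punishment loss 7−5 = 2. IC gives δ ≥ 4/6 = 2/3.
For Cara: gain 9, loss 3 per period, so δ ≥ 9/12 = 3/4.
The tighter constraint is Cara's, so cooperation needs δ ≥ 3/4.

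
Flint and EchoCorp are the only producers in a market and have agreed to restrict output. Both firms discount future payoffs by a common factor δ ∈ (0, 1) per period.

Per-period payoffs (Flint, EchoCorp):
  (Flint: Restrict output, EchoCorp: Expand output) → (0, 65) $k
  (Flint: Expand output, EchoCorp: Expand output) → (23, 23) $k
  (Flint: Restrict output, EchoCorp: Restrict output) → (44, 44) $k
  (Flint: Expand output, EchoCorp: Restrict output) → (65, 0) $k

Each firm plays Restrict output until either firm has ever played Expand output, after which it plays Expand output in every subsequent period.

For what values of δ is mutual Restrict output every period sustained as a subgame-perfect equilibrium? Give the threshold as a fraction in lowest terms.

Under grim trigger the critical discount factor is (T−C)/(T−P) with T = 65, C = 44, P = 23.
δ* = (65−44)/(65−23) = 21/42 = 1/2.

1/2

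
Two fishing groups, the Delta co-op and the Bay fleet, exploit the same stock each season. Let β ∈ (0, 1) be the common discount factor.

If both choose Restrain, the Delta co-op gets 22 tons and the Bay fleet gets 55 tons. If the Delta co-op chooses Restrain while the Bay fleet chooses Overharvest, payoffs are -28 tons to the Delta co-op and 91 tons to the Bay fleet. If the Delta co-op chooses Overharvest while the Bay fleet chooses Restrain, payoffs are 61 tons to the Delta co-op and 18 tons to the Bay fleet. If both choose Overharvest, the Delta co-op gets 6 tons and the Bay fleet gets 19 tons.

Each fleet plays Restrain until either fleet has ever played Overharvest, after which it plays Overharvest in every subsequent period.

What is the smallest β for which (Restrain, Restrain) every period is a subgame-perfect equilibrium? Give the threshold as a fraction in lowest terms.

For the Delta co-op: deviation gain 61−22 = 39, per-period punishment loss 22−6 = 16. IC gives β ≥ 39/55.
For the Bay fleet: gain 36, loss 36 per period, so β ≥ 36/72 = 1/2.
The tighter constraint is the Delta co-op's, so cooperation needs β ≥ 39/55.

39/55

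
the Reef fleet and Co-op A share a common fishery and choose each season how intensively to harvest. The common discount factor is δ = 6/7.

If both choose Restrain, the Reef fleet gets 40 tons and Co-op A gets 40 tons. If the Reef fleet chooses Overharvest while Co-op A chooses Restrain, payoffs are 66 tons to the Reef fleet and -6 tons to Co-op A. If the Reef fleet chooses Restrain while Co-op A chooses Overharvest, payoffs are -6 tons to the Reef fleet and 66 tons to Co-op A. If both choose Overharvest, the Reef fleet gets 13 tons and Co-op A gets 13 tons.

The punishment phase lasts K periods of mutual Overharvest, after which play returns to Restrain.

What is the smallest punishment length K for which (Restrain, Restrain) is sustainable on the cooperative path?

2

Need Σ_{k=1}^{K} δ^k ≥ (66−40)/(40−13) = 0.9630 at δ = 6/7.
At K = 1 the sum is 0.8571 < 0.9630; at K = 2 it is 1.5918 ≥ 0.9630.
So the minimum punishment length is K = 2.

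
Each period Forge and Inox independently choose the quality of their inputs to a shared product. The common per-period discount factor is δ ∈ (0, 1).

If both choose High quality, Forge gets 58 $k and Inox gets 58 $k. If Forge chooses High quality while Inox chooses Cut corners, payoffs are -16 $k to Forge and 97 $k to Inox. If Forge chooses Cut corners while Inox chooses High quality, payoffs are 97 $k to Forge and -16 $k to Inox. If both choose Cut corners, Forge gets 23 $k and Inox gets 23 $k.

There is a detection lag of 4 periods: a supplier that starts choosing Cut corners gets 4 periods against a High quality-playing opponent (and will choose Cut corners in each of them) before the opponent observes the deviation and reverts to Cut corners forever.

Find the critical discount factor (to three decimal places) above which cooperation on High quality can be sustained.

Deviating for the 4 undetected periods gains 97−58 = 39 per period over cooperation, then loses 58−23 = 35 per period forever once punishment starts.
Gain: 39(1 + δ + … + δ^3); loss: 35·δ^4/(1−δ).
No profitable deviation ⇔ 39(1−δ^4) ≤ 35·δ^4, i.e. δ^4 ≥ 39/(39+35) = 39/74.
Hence δ ≥ (39/74)^(1/4) ≈ 0.852.

0.852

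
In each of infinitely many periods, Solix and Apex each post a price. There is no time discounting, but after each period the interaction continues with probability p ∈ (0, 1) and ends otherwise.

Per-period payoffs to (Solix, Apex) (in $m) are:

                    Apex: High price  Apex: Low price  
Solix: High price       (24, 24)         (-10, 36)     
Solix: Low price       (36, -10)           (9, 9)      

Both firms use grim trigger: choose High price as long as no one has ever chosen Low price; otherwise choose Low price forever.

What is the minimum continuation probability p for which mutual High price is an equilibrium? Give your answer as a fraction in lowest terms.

4/9

With no time discounting, the continuation probability p plays the role of the discount factor.
Grim-trigger IC: 24/(1−p) ≥ 36 + 9p/(1−p) ⇒ p ≥ (36−24)/(36−9) = 4/9.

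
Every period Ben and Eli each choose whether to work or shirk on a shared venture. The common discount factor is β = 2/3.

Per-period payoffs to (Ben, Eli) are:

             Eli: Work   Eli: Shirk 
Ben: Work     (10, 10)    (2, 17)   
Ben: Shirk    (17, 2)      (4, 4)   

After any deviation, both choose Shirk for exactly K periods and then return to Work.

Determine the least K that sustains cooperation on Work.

3

IC: β(1−β^K)/(1−β) ≥ (17−10)/(10−4) = 7/6.
With β = 2/3: need 1 − β^K ≥ 7/6·(1−2/3)/(2/3), i.e. β^K ≤ 0.4167.
Since (2/3)^2 = 0.4444 and (2/3)^3 = 0.2963, the smallest such K is 3.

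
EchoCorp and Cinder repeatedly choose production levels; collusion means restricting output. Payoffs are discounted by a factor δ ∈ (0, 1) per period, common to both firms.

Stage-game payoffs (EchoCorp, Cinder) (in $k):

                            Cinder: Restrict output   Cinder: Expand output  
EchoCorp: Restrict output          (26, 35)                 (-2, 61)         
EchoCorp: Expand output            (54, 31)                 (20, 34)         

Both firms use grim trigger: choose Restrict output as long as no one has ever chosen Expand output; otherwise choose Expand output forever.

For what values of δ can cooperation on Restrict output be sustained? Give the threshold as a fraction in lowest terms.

EchoCorp: cooperation gives 26 each period; deviation gives 54 once then 20 forever.
  26/(1−δ) ≥ 54 + 20δ/(1−δ) ⇒ δ ≥ 28/34 = 14/17.
Cinder: cooperation gives 35 each period; deviation gives 61 once then 34 forever.
  δ ≥ 26/27.
Both must hold, so the binding constraint is Cinder's: δ ≥ 26/27.

26/27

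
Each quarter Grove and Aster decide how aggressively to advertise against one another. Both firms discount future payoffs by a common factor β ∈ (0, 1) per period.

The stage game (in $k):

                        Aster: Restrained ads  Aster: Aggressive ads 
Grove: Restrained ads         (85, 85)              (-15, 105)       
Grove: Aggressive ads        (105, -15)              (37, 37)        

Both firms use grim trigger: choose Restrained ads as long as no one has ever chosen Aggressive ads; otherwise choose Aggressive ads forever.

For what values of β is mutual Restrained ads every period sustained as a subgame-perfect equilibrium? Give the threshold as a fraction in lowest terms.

5/17

85/(1−β) ≥ 105 + 37β/(1−β)
85 ≥ 105 − 68β
β ≥ 20/68 = 5/17.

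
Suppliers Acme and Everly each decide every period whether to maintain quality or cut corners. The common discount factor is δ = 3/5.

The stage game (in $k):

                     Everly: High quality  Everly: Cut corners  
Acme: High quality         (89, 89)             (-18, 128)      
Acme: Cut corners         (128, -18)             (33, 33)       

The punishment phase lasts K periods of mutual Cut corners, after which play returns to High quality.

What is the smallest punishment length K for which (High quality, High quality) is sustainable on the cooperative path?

Need Σ_{k=1}^{K} δ^k ≥ (128−89)/(89−33) = 0.6964 at δ = 3/5.
At K = 1 the sum is 0.6000 < 0.6964; at K = 2 it is 0.9600 ≥ 0.6964.
So the minimum punishment length is K = 2.

2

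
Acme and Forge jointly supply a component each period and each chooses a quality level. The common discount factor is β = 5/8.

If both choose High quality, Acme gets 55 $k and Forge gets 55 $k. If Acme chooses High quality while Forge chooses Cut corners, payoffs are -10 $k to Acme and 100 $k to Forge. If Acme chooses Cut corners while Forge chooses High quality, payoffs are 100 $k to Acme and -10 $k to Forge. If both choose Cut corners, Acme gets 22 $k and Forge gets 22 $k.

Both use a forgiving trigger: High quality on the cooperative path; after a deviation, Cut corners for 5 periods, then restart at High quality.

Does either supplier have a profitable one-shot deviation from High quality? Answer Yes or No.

IC: β+…+β^5 ≥ (100−55)/(55−22) = 15/11.
At β = 5/8: partial sum = 1.5077 ≥ 1.3636. Cooperation sustainable.

No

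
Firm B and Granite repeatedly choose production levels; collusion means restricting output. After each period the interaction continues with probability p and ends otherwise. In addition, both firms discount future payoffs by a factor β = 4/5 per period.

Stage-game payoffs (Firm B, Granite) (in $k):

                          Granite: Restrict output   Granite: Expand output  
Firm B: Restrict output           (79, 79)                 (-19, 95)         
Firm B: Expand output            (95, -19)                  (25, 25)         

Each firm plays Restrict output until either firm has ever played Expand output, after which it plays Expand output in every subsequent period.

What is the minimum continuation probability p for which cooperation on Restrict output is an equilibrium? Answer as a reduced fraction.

Expected continuation weight on next period's payoff is β·p = 4/5·p, which plays the role of the discount factor.
Cooperation requires 4/5·p ≥ (95−79)/(95−25) = 8/35, hence p ≥ 2/7.

2/7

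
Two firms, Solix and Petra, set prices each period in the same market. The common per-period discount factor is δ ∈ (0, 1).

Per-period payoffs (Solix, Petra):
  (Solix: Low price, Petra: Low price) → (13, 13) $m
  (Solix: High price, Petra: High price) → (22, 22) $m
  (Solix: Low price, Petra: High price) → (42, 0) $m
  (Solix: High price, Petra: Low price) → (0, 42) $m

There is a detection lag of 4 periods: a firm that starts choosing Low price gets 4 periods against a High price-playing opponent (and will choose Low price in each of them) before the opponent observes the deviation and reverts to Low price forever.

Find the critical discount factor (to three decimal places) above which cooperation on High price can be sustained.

The best deviation is to choose Low price for all 4 undetected periods, earning 42 each, then 13 forever once detected.
Deviation value: 42(1−δ^4)/(1−δ) + 13δ^4/(1−δ); cooperation value: 22/(1−δ).
IC: 22 ≥ 42(1−δ^4) + 13δ^4 = 42 − 29δ^4.
So δ^4 ≥ 20/29, giving δ ≥ (20/29)^(1/4) ≈ 0.911.

0.911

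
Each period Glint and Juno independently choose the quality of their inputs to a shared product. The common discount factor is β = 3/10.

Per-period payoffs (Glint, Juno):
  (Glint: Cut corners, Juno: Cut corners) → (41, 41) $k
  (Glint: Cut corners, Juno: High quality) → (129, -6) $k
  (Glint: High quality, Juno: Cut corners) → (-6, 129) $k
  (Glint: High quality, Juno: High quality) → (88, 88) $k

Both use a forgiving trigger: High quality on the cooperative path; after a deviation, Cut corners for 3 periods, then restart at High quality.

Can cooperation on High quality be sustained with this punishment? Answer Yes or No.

A one-shot deviation gives 129 now, then 41 for 3 periods, then back to 88.
Gain from deviating: (129−88) today; loss: (88−41) in each of the next 3 periods.
No-deviation condition: (88−41)(β+…+β^3) ≥ 129−88, i.e. β+…+β^3 ≥ 41/47.
At β = 3/10: β+…+β^3 = 0.4170 < 0.8723.
So cooperation is not sustainable.

No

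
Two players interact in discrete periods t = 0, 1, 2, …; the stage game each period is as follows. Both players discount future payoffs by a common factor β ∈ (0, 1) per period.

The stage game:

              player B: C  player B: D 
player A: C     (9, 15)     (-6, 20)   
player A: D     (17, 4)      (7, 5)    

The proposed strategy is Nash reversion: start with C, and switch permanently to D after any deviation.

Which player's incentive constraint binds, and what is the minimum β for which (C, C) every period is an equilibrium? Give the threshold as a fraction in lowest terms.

player A's threshold: (17−9)/(17−7) = 4/5.
player B's threshold: (20−15)/(20−5) = 1/3.
4/5 > 1/3, so player A binds and β* = 4/5.

player A; β ≥ 4/5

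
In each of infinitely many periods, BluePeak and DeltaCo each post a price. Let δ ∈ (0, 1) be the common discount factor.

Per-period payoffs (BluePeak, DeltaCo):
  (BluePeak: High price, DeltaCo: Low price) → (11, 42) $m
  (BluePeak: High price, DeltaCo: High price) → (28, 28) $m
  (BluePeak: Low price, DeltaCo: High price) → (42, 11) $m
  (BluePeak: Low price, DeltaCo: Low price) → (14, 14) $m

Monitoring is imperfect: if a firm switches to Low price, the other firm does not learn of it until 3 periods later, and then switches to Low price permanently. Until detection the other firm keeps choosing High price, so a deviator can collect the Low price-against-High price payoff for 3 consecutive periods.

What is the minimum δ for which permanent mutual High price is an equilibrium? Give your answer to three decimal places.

Deviating for the 3 undetected periods gains 42−28 = 14 per period over cooperation, then loses 28−14 = 14 per period forever once punishment starts.
Gain: 14(1 + δ + … + δ^2); loss: 14·δ^3/(1−δ).
No profitable deviation ⇔ 14(1−δ^3) ≤ 14·δ^3, i.e. δ^3 ≥ 14/(14+14) = 1/2.
Hence δ ≥ (1/2)^(1/3) ≈ 0.794.

0.794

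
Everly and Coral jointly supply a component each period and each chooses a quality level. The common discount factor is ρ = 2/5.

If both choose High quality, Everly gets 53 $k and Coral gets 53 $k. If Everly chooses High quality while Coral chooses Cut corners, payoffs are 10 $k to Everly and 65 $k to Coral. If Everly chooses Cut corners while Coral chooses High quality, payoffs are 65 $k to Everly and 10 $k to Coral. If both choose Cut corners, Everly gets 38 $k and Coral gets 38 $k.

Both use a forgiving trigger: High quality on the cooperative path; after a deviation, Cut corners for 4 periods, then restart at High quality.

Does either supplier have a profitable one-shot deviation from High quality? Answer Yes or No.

Yes

Comparing payoff streams over the 5 periods until play realigns: cooperate → 53(1+ρ+…+ρ^4); deviate → 65 + 38(ρ+…+ρ^4).
Cooperation is sustained iff (53−38)(ρ+…+ρ^4) ≥ 65−53.
ρ+…+ρ^4 = 2/5·(1−(2/5)^4)/(1−2/5) = 0.6496, and (65−53)/(53−38) = 0.8000.
0.6496 < 0.8000, so cooperation is not sustainable.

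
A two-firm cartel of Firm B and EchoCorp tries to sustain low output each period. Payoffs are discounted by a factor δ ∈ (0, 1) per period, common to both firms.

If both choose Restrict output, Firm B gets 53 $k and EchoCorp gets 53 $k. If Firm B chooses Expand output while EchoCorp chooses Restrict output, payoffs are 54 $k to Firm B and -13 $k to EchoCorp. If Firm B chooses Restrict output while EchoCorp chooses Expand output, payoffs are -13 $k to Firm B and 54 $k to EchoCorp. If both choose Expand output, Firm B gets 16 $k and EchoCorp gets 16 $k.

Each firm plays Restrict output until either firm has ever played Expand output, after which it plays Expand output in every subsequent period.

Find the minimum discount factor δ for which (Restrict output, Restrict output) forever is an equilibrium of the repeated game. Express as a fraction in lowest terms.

1/38

Cooperation forever yields 53 each period: 53/(1−δ).
Deviating yields 54 once, then 16 forever: 54 + 16δ/(1−δ).
No profitable deviation requires 53/(1−δ) ≥ 54 + 16δ/(1−δ).
Multiplying by (1−δ): 53 ≥ 54(1−δ) + 16δ = 54 − 38δ.
So 38δ ≥ 1, i.e. δ ≥ 1/38.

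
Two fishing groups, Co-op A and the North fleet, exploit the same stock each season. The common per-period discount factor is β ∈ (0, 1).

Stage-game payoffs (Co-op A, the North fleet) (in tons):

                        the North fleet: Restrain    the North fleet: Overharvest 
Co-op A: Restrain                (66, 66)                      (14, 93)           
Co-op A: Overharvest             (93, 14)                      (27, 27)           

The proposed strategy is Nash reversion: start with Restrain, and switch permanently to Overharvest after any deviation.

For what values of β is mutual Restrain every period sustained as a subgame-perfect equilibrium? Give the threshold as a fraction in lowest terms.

9/22

Cooperation forever yields 66 each period: 66/(1−β).
Deviating yields 93 once, then 27 forever: 93 + 27β/(1−β).
No profitable deviation requires 66/(1−β) ≥ 93 + 27β/(1−β).
Multiplying by (1−β): 66 ≥ 93(1−β) + 27β = 93 − 66β.
So 66β ≥ 27, i.e. β ≥ 27/66 = 9/22.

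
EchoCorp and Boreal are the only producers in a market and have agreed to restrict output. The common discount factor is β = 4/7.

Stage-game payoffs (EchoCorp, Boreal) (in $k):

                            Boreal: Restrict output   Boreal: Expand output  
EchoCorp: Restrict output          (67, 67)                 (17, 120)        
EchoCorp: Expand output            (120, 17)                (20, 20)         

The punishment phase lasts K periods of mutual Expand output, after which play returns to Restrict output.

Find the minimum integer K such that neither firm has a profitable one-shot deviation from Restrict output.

IC: β(1−β^K)/(1−β) ≥ (120−67)/(67−20) = 53/47.
With β = 4/7: need 1 − β^K ≥ 53/47·(1−4/7)/(4/7), i.e. β^K ≤ 0.1543.
Since (4/7)^3 = 0.1866 and (4/7)^4 = 0.1066, the smallest such K is 4.

4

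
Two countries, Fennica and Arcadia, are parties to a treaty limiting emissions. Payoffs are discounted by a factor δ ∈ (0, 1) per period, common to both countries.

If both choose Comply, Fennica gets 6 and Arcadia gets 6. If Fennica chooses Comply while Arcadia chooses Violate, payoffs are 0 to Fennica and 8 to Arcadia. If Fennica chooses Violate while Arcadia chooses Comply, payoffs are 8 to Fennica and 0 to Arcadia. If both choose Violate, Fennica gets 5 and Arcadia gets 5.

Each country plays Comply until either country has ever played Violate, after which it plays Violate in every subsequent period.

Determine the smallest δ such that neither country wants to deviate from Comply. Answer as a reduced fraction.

2/3

6/(1−δ) ≥ 8 + 5δ/(1−δ)
6 ≥ 8 − 3δ
δ ≥ 2/3.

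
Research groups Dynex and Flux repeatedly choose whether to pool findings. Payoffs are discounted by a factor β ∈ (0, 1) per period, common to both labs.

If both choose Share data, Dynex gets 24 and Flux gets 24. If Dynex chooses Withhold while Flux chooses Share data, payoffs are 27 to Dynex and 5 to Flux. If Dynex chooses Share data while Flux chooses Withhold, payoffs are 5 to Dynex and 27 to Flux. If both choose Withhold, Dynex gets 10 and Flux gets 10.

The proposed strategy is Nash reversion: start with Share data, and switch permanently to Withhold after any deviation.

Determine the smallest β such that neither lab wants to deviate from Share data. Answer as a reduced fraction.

3/17

Under grim trigger the critical discount factor is (T−C)/(T−P) with T = 27, C = 24, P = 10.
β* = (27−24)/(27−10) = 3/17.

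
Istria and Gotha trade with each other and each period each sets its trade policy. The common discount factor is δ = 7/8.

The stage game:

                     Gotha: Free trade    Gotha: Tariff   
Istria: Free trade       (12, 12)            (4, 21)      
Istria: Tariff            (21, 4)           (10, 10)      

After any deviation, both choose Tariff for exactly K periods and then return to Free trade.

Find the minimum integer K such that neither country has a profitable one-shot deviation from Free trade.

8

IC: δ(1−δ^K)/(1−δ) ≥ (21−12)/(12−10) = 9/2.
With δ = 7/8: need 1 − δ^K ≥ 9/2·(1−7/8)/(7/8), i.e. δ^K ≤ 0.3571.
Since (7/8)^7 = 0.3927 and (7/8)^8 = 0.3436, the smallest such K is 8.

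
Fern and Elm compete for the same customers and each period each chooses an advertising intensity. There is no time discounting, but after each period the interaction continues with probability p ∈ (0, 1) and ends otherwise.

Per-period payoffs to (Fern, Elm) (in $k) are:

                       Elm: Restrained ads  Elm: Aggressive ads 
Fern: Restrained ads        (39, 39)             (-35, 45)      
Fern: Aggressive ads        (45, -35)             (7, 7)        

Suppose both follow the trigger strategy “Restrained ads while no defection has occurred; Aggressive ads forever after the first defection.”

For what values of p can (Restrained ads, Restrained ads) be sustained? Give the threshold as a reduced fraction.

Expected cooperation value is 39 + p·39 + p²·39 + … = 39/(1−p); deviation gives 45 + p·7/(1−p).
39 ≥ 45(1−p) + 7p ⇒ 38p ≥ 6 ⇒ p ≥ 6/38 = 3/19.

3/19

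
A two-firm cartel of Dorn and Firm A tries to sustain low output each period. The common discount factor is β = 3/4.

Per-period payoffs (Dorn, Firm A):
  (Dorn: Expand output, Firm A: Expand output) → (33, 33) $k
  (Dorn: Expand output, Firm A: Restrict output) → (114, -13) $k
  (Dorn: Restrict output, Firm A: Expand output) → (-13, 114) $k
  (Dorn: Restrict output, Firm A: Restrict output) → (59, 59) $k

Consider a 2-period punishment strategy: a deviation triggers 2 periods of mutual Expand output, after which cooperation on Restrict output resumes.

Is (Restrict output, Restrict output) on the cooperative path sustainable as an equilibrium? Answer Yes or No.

No

A one-shot deviation gives 114 now, then 33 for 2 periods, then back to 59.
Gain from deviating: (114−59) today; loss: (59−33) in each of the next 2 periods.
No-deviation condition: (59−33)(β+…+β^2) ≥ 114−59, i.e. β+…+β^2 ≥ 55/26.
At β = 3/4: β+…+β^2 = 1.3125 < 2.1154.
So cooperation is not sustainable.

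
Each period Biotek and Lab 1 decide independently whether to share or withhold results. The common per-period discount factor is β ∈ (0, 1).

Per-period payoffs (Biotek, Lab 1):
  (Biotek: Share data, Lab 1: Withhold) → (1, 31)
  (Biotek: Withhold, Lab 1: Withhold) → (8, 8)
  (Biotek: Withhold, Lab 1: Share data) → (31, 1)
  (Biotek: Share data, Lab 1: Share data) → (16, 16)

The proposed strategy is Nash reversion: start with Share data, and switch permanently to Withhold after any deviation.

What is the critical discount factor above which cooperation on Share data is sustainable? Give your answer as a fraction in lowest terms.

16/(1−β) ≥ 31 + 8β/(1−β)
16 ≥ 31 − 23β
β ≥ 15/23.

15/23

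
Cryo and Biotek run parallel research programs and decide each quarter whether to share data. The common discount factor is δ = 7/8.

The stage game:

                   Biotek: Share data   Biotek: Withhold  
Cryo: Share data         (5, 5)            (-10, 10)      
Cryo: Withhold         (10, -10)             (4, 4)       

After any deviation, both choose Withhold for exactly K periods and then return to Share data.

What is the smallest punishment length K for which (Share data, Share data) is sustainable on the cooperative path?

10

No profitable deviation requires (5−4)(δ+…+δ^K) ≥ 10−5, i.e. δ+…+δ^K ≥ 5 ≈ 5.0000.
With δ = 7/8, the partial sums are K=1: 0.8750, K=2: 1.6406, …, K=8: 4.5947, K=9: 4.8954, K=10: 5.1585.
K = 10 is the first length at which the sum reaches 5.0000.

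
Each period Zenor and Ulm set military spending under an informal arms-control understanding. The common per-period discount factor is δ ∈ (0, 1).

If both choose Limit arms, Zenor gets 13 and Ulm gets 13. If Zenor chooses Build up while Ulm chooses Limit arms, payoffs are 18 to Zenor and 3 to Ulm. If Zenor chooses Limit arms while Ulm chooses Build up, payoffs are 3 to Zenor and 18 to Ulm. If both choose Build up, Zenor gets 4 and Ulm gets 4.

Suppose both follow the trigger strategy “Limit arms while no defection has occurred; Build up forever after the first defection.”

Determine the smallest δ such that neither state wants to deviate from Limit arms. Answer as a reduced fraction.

13/(1−δ) ≥ 18 + 4δ/(1−δ)
13 ≥ 18 − 14δ
δ ≥ 5/14.

5/14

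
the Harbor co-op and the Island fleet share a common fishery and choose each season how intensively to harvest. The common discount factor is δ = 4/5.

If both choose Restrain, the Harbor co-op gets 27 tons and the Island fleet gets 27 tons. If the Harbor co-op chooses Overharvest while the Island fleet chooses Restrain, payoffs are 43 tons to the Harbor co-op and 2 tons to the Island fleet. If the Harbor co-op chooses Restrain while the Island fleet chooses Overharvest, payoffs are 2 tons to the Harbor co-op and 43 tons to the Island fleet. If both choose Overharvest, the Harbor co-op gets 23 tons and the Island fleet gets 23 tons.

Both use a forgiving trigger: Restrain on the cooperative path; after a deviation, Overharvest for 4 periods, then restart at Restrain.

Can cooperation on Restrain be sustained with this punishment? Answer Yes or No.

Comparing payoff streams over the 5 periods until play realigns: cooperate → 27(1+δ+…+δ^4); deviate → 43 + 23(δ+…+δ^4).
Cooperation is sustained iff (27−23)(δ+…+δ^4) ≥ 43−27.
δ+…+δ^4 = 4/5·(1−(4/5)^4)/(1−4/5) = 2.3616, and (43−27)/(27−23) = 4.0000.
2.3616 < 4.0000, so cooperation is not sustainable.

No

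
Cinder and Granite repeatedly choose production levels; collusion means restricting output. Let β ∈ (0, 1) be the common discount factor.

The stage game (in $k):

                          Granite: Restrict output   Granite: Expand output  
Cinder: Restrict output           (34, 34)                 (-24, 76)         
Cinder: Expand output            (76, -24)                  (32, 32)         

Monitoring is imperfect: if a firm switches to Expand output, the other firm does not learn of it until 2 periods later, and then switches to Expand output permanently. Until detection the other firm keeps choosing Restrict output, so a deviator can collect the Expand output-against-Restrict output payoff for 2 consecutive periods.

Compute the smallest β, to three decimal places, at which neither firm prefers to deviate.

A deviator earns 76 for 2 periods, then 32 forever; cooperating earns 34 forever. Multiplying the IC by (1−β):
34 ≥ 76(1−β^2) + 32β^2, so 44·β^2 ≥ 42 and β^2 ≥ 21/22.
β ≥ (21/22)^(1/2) ≈ 0.977.

0.977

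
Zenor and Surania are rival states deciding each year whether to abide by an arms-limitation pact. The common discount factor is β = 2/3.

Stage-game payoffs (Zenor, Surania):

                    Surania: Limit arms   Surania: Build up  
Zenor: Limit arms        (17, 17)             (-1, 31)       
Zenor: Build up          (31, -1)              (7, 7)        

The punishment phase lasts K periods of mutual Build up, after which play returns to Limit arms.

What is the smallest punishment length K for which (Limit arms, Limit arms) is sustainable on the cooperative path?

3

No profitable deviation requires (17−7)(β+…+β^K) ≥ 31−17, i.e. β+…+β^K ≥ 7/5 ≈ 1.4000.
With β = 2/3, the partial sums are K=1: 0.6667, K=2: 1.1111, K=3: 1.4074.
K = 3 is the first length at which the sum reaches 1.4000.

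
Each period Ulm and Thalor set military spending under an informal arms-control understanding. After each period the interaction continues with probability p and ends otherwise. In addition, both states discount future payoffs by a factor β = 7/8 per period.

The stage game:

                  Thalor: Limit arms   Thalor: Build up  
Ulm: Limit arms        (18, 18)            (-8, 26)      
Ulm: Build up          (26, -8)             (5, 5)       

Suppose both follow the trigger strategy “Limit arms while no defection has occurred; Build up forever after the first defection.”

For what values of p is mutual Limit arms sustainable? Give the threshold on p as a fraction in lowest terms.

Expected continuation weight on next period's payoff is β·p = 7/8·p, which plays the role of the discount factor.
Cooperation requires 7/8·p ≥ (26−18)/(26−5) = 8/21, hence p ≥ 64/147.

64/147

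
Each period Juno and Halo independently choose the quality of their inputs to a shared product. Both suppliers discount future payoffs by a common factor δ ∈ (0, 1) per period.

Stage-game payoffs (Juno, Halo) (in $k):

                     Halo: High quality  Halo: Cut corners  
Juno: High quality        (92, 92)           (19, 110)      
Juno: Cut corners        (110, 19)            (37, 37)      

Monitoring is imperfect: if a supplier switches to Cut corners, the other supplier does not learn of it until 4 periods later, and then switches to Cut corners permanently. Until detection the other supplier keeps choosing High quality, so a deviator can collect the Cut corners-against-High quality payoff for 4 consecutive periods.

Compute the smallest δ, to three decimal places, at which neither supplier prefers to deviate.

The best deviation is to choose Cut corners for all 4 undetected periods, earning 110 each, then 37 forever once detected.
Deviation value: 110(1−δ^4)/(1−δ) + 37δ^4/(1−δ); cooperation value: 92/(1−δ).
IC: 92 ≥ 110(1−δ^4) + 37δ^4 = 110 − 73δ^4.
So δ^4 ≥ 18/73, giving δ ≥ (18/73)^(1/4) ≈ 0.705.

0.705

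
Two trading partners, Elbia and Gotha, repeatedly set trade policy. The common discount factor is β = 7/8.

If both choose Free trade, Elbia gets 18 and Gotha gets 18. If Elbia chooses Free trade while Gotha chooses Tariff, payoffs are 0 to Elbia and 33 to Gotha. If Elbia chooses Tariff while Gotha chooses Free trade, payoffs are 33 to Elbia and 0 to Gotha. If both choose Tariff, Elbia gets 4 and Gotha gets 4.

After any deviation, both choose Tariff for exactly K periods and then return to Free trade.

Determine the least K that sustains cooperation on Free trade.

2

Need Σ_{k=1}^{K} β^k ≥ (33−18)/(18−4) = 1.0714 at β = 7/8.
At K = 1 the sum is 0.8750 < 1.0714; at K = 2 it is 1.6406 ≥ 1.0714.
So the minimum punishment length is K = 2.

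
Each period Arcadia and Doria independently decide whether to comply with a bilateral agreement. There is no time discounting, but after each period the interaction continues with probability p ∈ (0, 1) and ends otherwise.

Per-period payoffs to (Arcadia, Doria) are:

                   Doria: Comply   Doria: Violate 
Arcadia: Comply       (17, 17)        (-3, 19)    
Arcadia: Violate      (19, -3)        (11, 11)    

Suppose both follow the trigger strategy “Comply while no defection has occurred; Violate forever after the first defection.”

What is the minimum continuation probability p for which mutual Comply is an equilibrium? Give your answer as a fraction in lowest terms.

1/4

Expected cooperation value is 17 + p·17 + p²·17 + … = 17/(1−p); deviation gives 19 + p·11/(1−p).
17 ≥ 19(1−p) + 11p ⇒ 8p ≥ 2 ⇒ p ≥ 2/8 = 1/4.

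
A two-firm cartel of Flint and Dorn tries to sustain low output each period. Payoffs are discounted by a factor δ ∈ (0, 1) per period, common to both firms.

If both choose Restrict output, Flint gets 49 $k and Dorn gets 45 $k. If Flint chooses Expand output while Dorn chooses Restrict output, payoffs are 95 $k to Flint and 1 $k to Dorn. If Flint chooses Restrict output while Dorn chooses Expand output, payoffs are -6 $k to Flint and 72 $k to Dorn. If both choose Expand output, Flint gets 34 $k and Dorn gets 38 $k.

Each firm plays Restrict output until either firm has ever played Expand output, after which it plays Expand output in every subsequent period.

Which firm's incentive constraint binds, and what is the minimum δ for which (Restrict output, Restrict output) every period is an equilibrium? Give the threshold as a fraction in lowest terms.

Dorn; δ ≥ 27/34

Flint: cooperation gives 49 each period; deviation gives 95 once then 34 forever.
  49/(1−δ) ≥ 95 + 34δ/(1−δ) ⇒ δ ≥ 46/61.
Dorn: cooperation gives 45 each period; deviation gives 72 once then 38 forever.
  δ ≥ 27/34.
Both must hold, so the binding constraint is Dorn's: δ ≥ 27/34.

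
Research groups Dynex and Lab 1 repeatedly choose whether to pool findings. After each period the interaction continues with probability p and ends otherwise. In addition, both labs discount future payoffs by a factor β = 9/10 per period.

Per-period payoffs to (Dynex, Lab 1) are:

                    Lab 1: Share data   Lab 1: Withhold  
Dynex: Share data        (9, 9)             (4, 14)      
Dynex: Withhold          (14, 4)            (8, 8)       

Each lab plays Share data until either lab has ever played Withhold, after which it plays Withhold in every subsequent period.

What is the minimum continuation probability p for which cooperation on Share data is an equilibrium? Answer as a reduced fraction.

25/27

With continuation probability p and discount β, the effective per-period discount factor is βp.
Grim-trigger IC: βp ≥ (14−9)/(14−8) = 5/6.
So p ≥ (5/6)/(9/10) = 25/27.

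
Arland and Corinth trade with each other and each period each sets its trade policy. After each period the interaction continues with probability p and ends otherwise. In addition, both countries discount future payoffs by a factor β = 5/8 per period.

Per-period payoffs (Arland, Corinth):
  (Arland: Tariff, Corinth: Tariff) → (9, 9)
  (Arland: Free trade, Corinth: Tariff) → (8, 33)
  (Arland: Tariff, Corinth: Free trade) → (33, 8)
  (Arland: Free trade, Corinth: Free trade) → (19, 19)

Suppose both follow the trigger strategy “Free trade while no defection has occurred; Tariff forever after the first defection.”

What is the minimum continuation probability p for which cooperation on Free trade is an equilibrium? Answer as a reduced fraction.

With continuation probability p and discount β, the effective per-period discount factor is βp.
Grim-trigger IC: βp ≥ (33−19)/(33−9) = 7/12.
So p ≥ (7/12)/(5/8) = 14/15.

14/15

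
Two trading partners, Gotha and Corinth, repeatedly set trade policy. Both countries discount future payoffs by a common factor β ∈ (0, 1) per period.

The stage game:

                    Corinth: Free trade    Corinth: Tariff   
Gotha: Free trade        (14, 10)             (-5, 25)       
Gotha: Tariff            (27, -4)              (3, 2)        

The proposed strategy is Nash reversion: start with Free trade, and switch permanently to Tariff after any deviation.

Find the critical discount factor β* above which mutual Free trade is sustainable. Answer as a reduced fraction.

Gotha: cooperation gives 14 each period; deviation gives 27 once then 3 forever.
  14/(1−β) ≥ 27 + 3β/(1−β) ⇒ β ≥ 13/24.
Corinth: cooperation gives 10 each period; deviation gives 25 once then 2 forever.
  β ≥ 15/23.
Both must hold, so the binding constraint is Corinth's: β ≥ 15/23.

15/23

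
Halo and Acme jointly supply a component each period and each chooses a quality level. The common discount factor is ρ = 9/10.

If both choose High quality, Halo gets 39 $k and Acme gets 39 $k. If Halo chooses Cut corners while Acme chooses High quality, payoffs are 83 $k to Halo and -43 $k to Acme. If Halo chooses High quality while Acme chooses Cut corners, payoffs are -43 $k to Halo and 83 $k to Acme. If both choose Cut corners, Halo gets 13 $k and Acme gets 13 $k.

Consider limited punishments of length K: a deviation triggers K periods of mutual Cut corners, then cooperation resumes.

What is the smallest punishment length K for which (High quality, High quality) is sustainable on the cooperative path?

IC: ρ(1−ρ^K)/(1−ρ) ≥ (83−39)/(39−13) = 22/13.
With ρ = 9/10: need 1 − ρ^K ≥ 22/13·(1−9/10)/(9/10), i.e. ρ^K ≤ 0.8120.
Since (9/10)^1 = 0.9000 and (9/10)^2 = 0.8100, the smallest such K is 2.

2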